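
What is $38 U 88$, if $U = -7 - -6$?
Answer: $-3344$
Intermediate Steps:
$U = -1$ ($U = -7 + 6 = -1$)
$38 U 88 = 38 \left(-1\right) 88 = \left(-38\right) 88 = -3344$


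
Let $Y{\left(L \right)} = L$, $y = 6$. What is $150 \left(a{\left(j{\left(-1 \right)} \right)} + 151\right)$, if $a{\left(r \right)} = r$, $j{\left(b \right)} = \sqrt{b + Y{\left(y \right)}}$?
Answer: $22650 + 150 \sqrt{5} \approx 22985.0$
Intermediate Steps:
$j{\left(b \right)} = \sqrt{6 + b}$ ($j{\left(b \right)} = \sqrt{b + 6} = \sqrt{6 + b}$)
$150 \left(a{\left(j{\left(-1 \right)} \right)} + 151\right) = 150 \left(\sqrt{6 - 1} + 151\right) = 150 \left(\sqrt{5} + 151\right) = 150 \left(151 + \sqrt{5}\right) = 22650 + 150 \sqrt{5}$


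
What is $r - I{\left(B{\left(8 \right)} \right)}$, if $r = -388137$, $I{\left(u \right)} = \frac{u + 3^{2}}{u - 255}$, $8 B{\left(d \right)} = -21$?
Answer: $- \frac{266650102}{687} \approx -3.8814 \cdot 10^{5}$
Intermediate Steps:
$B{\left(d \right)} = - \frac{21}{8}$ ($B{\left(d \right)} = \frac{1}{8} \left(-21\right) = - \frac{21}{8}$)
$I{\left(u \right)} = \frac{9 + u}{-255 + u}$ ($I{\left(u \right)} = \frac{u + 9}{-255 + u} = \frac{9 + u}{-255 + u}$)
$r - I{\left(B{\left(8 \right)} \right)} = -388137 - \frac{9 - \frac{21}{8}}{-255 - \frac{21}{8}} = -388137 - \frac{1}{- \frac{2061}{8}} \cdot \frac{51}{8} = -388137 - \left(- \frac{8}{2061}\right) \frac{51}{8} = -388137 - - \frac{17}{687} = -388137 + \frac{17}{687} = - \frac{266650102}{687}$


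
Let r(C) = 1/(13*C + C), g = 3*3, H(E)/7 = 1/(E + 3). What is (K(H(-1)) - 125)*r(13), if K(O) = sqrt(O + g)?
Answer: -125/182 + 5*sqrt(2)/364 ≈ -0.66739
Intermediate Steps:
H(E) = 7/(3 + E) (H(E) = 7/(E + 3) = 7/(3 + E))
g = 9
K(O) = sqrt(9 + O) (K(O) = sqrt(O + 9) = sqrt(9 + O))
r(C) = 1/(14*C)
(K(H(-1)) - 125)*r(13) = (sqrt(9 + 7/(3 - 1)) - 125)*((1/14)/13) = (sqrt(9 + 7/2) - 125)*((1/14)*(1/13)) = (sqrt(9 + 7*(1/2)) - 125)*(1/182) = (sqrt(9 + 7/2) - 125)*(1/182) = (sqrt(25/2) - 125)*(1/182) = (5*sqrt(2)/2 - 125)*(1/182) = (-125 + 5*sqrt(2)/2)*(1/182) = -125/182 + 5*sqrt(2)/364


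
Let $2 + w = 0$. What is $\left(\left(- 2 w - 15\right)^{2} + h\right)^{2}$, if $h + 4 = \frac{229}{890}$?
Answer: $\frac{10890800881}{792100} \approx 13749.0$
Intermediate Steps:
$w = -2$ ($w = -2 + 0 = -2$)
$h = - \frac{3331}{890}$ ($h = -4 + \frac{229}{890} = - \frac{3331}{890} \approx -3.7427$)
$\left(\left(- 2 w - 15\right)^{2} + h\right)^{2} = \left(\left(\left(-2\right) \left(-2\right) - 15\right)^{2} - \frac{3331}{890}\right)^{2} = \left(\left(4 - 15\right)^{2} - \frac{3331}{890}\right)^{2} = \left(\left(-11\right)^{2} - \frac{3331}{890}\right)^{2} = \left(121 - \frac{3331}{890}\right)^{2} = \left(\frac{104359}{890}\right)^{2} = \frac{10890800881}{792100}$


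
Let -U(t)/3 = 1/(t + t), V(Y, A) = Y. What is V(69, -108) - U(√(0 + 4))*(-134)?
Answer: -63/2 ≈ -31.500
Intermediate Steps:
U(t) = -3/(2*t) (U(t) = -3/(t + t) = -3*1/(2*t) = -3/(2*t))
V(69, -108) - U(√(0 + 4))*(-134) = 69 - (-3/(2*√(0 + 4)))*(-134) = 69 - (-3/(2*(√4)))*(-134) = 69 - (-3/2/2)*(-134) = 69 - (-3/2*½)*(-134) = 69 - (-3)*(-134)/4 = 69 - 1*201/2 = 69 - 201/2 = -63/2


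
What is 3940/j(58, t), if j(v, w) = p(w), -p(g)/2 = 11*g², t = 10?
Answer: -197/110 ≈ -1.7909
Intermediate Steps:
p(g) = -22*g²
j(v, w) = -22*w²
3940/j(58, t) = 3940/((-22*10²)) = 3940/((-22*100)) = 3940/(-2200) = 3940*(-1/2200) = -197/110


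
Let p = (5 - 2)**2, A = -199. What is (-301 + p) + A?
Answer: -491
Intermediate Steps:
p = 9 (p = 3**2 = 9)
(-301 + p) + A = (-301 + 9) - 199 = -292 - 199 = -491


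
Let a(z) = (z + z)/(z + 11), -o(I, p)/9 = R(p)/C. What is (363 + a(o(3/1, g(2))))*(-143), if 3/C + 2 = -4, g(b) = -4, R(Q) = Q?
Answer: -3187041/61 ≈ -52247.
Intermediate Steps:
C = -1/2 (C = 3/(-2 - 4) = 3/(-6) = 3*(-1/6) = -1/2 ≈ -0.50000)
o(I, p) = 18*p (o(I, p) = -9*p/(-1/2) = -9*p*(-2) = -(-18)*p = 18*p)
a(z) = 2*z/(11 + z) (a(z) = (2*z)/(11 + z) = 2*z/(11 + z))
(363 + a(o(3/1, g(2))))*(-143) = (363 + 2*(18*(-4))/(11 + 18*(-4)))*(-143) = (363 + 2*(-72)/(11 - 72))*(-143) = (363 + 2*(-72)/(-61))*(-143) = (363 + 2*(-72)*(-1/61))*(-143) = (363 + 144/61)*(-143) = (22287/61)*(-143) = -3187041/61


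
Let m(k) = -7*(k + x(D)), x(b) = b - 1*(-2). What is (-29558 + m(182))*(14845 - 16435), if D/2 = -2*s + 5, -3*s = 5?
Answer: 49230640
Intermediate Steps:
s = -5/3 (s = -⅓*5 = -5/3 ≈ -1.6667)
D = 50/3 (D = 2*(-2*(-5/3) + 5) = 2*(10/3 + 5) = 2*(25/3) = 50/3 ≈ 16.667)
x(b) = 2 + b (x(b) = b + 2 = 2 + b)
m(k) = -392/3 - 7*k (m(k) = -7*(k + (2 + 50/3)) = -7*(k + 56/3) = -7*(56/3 + k) = -392/3 - 7*k)
(-29558 + m(182))*(14845 - 16435) = (-29558 + (-392/3 - 7*182))*(14845 - 16435) = (-29558 + (-392/3 - 1274))*(-1590) = (-29558 - 4214/3)*(-1590) = -92888/3*(-1590) = 49230640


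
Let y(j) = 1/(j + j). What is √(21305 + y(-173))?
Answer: √2550549034/346 ≈ 145.96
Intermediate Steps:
y(j) = 1/(2*j)
√(21305 + y(-173)) = √(21305 + (½)/(-173)) = √(21305 + (½)*(-1/173)) = √(21305 - 1/346) = √(7371529/346) = √2550549034/346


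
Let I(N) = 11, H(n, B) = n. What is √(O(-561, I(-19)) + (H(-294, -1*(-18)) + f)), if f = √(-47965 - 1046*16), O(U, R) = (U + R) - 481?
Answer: √(-1325 + 3*I*√7189) ≈ 3.4781 + 36.566*I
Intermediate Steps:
O(U, R) = -481 + R + U (O(U, R) = (R + U) - 481 = -481 + R + U)
f = 3*I*√7189 (f = √(-47965 - 16736) = √(-64701) = 3*I*√7189 ≈ 254.36*I)
√(O(-561, I(-19)) + (H(-294, -1*(-18)) + f)) = √((-481 + 11 - 561) + (-294 + 3*I*√7189)) = √(-1031 + (-294 + 3*I*√7189)) = √(-1325 + 3*I*√7189)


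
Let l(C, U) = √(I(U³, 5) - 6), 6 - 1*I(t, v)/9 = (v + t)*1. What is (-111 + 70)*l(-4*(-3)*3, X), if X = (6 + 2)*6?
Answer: -205*I*√39813 ≈ -40904.0*I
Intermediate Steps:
X = 48 (X = 8*6 = 48)
I(t, v) = 54 - 9*t - 9*v (I(t, v) = 54 - 9*(v + t) = 54 - 9*(t + v) = 54 + (-9*t - 9*v) = 54 - 9*t - 9*v)
l(C, U) = √(3 - 9*U³) (l(C, U) = √((54 - 9*U³ - 9*5) - 6) = √((54 - 9*U³ - 45) - 6) = √((9 - 9*U³) - 6) = √(3 - 9*U³))
(-111 + 70)*l(-4*(-3)*3, X) = (-111 + 70)*√(3 - 9*48³) = -41*√(3 - 9*110592) = -41*√(3 - 995328) = -205*I*√39813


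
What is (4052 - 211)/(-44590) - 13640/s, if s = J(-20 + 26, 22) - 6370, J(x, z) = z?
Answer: 145956233/70764330 ≈ 2.0626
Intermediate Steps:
s = -6348 (s = 22 - 6370 = -6348)
(4052 - 211)/(-44590) - 13640/s = (4052 - 211)/(-44590) - 13640/(-6348) = 3841*(-1/44590) - 13640*(-1/6348) = -3841/44590 + 3410/1587 = 145956233/70764330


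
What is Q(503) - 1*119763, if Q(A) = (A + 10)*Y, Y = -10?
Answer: -124893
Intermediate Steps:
Q(A) = -100 - 10*A (Q(A) = (A + 10)*(-10) = (10 + A)*(-10) = -100 - 10*A)
Q(503) - 1*119763 = (-100 - 10*503) - 1*119763 = (-100 - 5030) - 119763 = -5130 - 119763 = -124893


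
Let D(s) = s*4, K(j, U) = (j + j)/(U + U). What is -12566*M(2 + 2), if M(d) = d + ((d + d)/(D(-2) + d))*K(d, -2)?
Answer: -100528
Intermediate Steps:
K(j, U) = j/U (K(j, U) = (2*j)/((2*U)) = (2*j)*(1/(2*U)) = j/U)
D(s) = 4*s
M(d) = d - d**2/(-8 + d) (M(d) = d + ((d + d)/(4*(-2) + d))*(d/(-2)) = d + ((2*d)/(-8 + d))*(d*(-1/2)) = d + (2*d/(-8 + d))*(-d/2) = d - d**2/(-8 + d))
-12566*M(2 + 2) = -(-100528)*(2 + 2)/(-8 + (2 + 2)) = -(-100528)*4/(-8 + 4) = -(-100528)*4/(-4) = -(-100528)*4*(-1)/4 = -12566*8 = -100528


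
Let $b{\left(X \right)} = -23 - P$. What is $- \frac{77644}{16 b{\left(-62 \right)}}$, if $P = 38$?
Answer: $\frac{19411}{244} \approx 79.553$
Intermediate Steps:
$b{\left(X \right)} = -61$ ($b{\left(X \right)} = -23 - 38 = -61$)
$- \frac{77644}{16 b{\left(-62 \right)}} = - \frac{77644}{16 \left(-61\right)} = - \frac{77644}{-976} = \left(-77644\right) \left(- \frac{1}{976}\right) = \frac{19411}{244}$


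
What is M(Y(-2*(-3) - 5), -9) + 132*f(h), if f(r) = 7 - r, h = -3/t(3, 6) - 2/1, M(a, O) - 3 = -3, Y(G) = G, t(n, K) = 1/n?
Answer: 2376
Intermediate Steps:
M(a, O) = 0 (M(a, O) = 3 - 3 = 0)
h = -11 (h = -3/(1/3) - 2/1 = -3/⅓ - 2*1 = -3*3 - 2 = -9 - 2 = -11)
M(Y(-2*(-3) - 5), -9) + 132*f(h) = 0 + 132*(7 - 1*(-11)) = 0 + 132*(7 + 11) = 0 + 132*18 = 0 + 2376 = 2376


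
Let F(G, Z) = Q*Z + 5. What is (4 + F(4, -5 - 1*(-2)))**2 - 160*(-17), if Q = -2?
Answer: 2945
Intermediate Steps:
F(G, Z) = 5 - 2*Z (F(G, Z) = -2*Z + 5 = 5 - 2*Z)
(4 + F(4, -5 - 1*(-2)))**2 - 160*(-17) = (4 + (5 - 2*(-5 - 1*(-2))))**2 - 160*(-17) = (4 + (5 - 2*(-5 + 2)))**2 - 32*(-85) = (4 + (5 - 2*(-3)))**2 + 2720 = (4 + (5 + 6))**2 + 2720 = (4 + 11)**2 + 2720 = 15**2 + 2720 = 225 + 2720 = 2945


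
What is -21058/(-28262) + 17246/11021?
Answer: 359743335/155737751 ≈ 2.3099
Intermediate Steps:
-21058/(-28262) + 17246/11021 = -21058*(-1/28262) + 17246*(1/11021) = 10529/14131 + 17246/11021 = 359743335/155737751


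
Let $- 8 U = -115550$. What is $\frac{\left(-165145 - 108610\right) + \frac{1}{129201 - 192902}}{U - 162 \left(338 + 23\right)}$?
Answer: $\frac{69753869024}{11221122253} \approx 6.2163$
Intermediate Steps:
$U = \frac{57775}{4}$ ($U = \left(- \frac{1}{8}\right) \left(-115550\right) = \frac{57775}{4} \approx 14444.0$)
$\frac{\left(-165145 - 108610\right) + \frac{1}{129201 - 192902}}{U - 162 \left(338 + 23\right)} = \frac{\left(-165145 - 108610\right) + \frac{1}{129201 - 192902}}{\frac{57775}{4} - 162 \left(338 + 23\right)} = \frac{-273755 + \frac{1}{-63701}}{\frac{57775}{4} - 58482} = \frac{-273755 - \frac{1}{63701}}{\frac{57775}{4} - 58482} = - \frac{17438467256}{63701 \left(- \frac{176153}{4}\right)} = \left(- \frac{17438467256}{63701}\right) \left(- \frac{4}{176153}\right) = \frac{69753869024}{11221122253}$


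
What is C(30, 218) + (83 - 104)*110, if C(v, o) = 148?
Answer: -2162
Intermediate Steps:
C(30, 218) + (83 - 104)*110 = 148 + (83 - 104)*110 = 148 - 21*110 = 148 - 2310 = -2162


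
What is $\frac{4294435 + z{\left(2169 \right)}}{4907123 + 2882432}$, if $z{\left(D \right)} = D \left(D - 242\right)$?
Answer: $\frac{8474098}{7789555} \approx 1.0879$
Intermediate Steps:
$z{\left(D \right)} = D \left(-242 + D\right)$
$\frac{4294435 + z{\left(2169 \right)}}{4907123 + 2882432} = \frac{4294435 + 2169 \left(-242 + 2169\right)}{4907123 + 2882432} = \frac{4294435 + 2169 \cdot 1927}{7789555} = \left(4294435 + 4179663\right) \frac{1}{7789555} = 8474098 \cdot \frac{1}{7789555} = \frac{8474098}{7789555}$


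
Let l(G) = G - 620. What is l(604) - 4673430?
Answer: -4673446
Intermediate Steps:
l(G) = -620 + G
l(604) - 4673430 = (-620 + 604) - 4673430 = -16 - 4673430 = -4673446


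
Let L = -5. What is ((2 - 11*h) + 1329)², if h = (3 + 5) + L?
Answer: 1684804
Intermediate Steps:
h = 3 (h = (3 + 5) - 5 = 8 - 5 = 3)
((2 - 11*h) + 1329)² = ((2 - 11*3) + 1329)² = ((2 - 33) + 1329)² = (-31 + 1329)² = 1298² = 1684804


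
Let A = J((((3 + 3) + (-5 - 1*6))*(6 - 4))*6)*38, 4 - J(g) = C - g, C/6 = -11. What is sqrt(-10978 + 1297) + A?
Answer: 380 + I*sqrt(9681) ≈ 380.0 + 98.392*I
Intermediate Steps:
C = -66 (C = 6*(-11) = -66)
J(g) = 70 + g (J(g) = 4 - (-66 - g) = 4 + (66 + g) = 70 + g)
A = 380 (A = (70 + (((3 + 3) + (-5 - 1*6))*(6 - 4))*6)*38 = (70 + ((6 + (-5 - 6))*2)*6)*38 = (70 + ((6 - 11)*2)*6)*38 = (70 - 5*2*6)*38 = (70 - 10*6)*38 = (70 - 60)*38 = 10*38 = 380)
sqrt(-10978 + 1297) + A = sqrt(-10978 + 1297) + 380 = sqrt(-9681) + 380 = I*sqrt(9681) + 380 = 380 + I*sqrt(9681)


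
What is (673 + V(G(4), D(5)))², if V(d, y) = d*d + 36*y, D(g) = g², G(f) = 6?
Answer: 2588881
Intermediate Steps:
V(d, y) = d² + 36*y
(673 + V(G(4), D(5)))² = (673 + (6² + 36*5²))² = (673 + (36 + 36*25))² = (673 + (36 + 900))² = (673 + 936)² = 1609² = 2588881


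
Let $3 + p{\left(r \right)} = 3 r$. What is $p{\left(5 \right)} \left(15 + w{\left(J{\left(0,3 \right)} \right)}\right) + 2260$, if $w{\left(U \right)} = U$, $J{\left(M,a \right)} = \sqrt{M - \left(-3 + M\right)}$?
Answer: $2440 + 12 \sqrt{3} \approx 2460.8$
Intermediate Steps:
$p{\left(r \right)} = -3 + 3 r$
$J{\left(M,a \right)} = \sqrt{3}$
$p{\left(5 \right)} \left(15 + w{\left(J{\left(0,3 \right)} \right)}\right) + 2260 = \left(-3 + 3 \cdot 5\right) \left(15 + \sqrt{3}\right) + 2260 = \left(-3 + 15\right) \left(15 + \sqrt{3}\right) + 2260 = 12 \left(15 + \sqrt{3}\right) + 2260 = \left(180 + 12 \sqrt{3}\right) + 2260 = 2440 + 12 \sqrt{3}$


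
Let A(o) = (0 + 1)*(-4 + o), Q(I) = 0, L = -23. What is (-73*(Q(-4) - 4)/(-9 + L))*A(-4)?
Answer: 73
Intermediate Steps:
A(o) = -4 + o (A(o) = 1*(-4 + o) = -4 + o)
(-73*(Q(-4) - 4)/(-9 + L))*A(-4) = (-73*(0 - 4)/(-9 - 23))*(-4 - 4) = -(-292)/(-32)*(-8) = -(-292)*(-1)/32*(-8) = -73*⅛*(-8) = -73/8*(-8) = 73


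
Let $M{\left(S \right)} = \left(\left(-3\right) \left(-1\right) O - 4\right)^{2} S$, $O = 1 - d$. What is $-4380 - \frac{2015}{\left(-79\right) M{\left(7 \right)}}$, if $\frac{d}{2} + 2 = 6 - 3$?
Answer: $- \frac{118682845}{27097} \approx -4379.9$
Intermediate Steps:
$d = 2$ ($d = -4 + 2 \left(6 - 3\right) = -4 + 2 \cdot 3 = -4 + 6 = 2$)
$O = -1$ ($O = 1 - 2 = -1$)
$M{\left(S \right)} = 49 S$ ($M{\left(S \right)} = \left(\left(-3\right) \left(-1\right) \left(-1\right) - 4\right)^{2} S = \left(3 \left(-1\right) - 4\right)^{2} S = \left(-3 - 4\right)^{2} S = \left(-7\right)^{2} S = 49 S$)
$-4380 - \frac{2015}{\left(-79\right) M{\left(7 \right)}} = -4380 - \frac{2015}{\left(-79\right) 49 \cdot 7} = -4380 - \frac{2015}{\left(-79\right) 343} = -4380 - \frac{2015}{-27097} = -4380 - - \frac{2015}{27097} = -4380 + \frac{2015}{27097} = - \frac{118682845}{27097}$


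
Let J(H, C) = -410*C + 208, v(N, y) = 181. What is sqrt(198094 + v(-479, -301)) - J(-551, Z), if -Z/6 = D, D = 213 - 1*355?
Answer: 349112 + 5*sqrt(7931) ≈ 3.4956e+5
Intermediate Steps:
D = -142 (D = 213 - 355 = -142)
Z = 852 (Z = -6*(-142) = 852)
J(H, C) = 208 - 410*C
sqrt(198094 + v(-479, -301)) - J(-551, Z) = sqrt(198094 + 181) - (208 - 410*852) = sqrt(198275) - (208 - 349320) = 5*sqrt(7931) - 1*(-349112) = 5*sqrt(7931) + 349112 = 349112 + 5*sqrt(7931)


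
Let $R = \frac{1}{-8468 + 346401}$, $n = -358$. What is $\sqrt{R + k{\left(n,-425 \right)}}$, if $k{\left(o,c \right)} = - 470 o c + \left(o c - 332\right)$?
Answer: $\frac{i \sqrt{8149069609311641565}}{337933} \approx 8447.4 i$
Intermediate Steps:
$k{\left(o,c \right)} = -332 - 469 c o$ ($k{\left(o,c \right)} = - 470 c o + \left(c o - 332\right) = - 470 c o + \left(-332 + c o\right) = -332 - 469 c o$)
$R = \frac{1}{337933} \approx 2.9592 \cdot 10^{-6}$
$\sqrt{R + k{\left(n,-425 \right)}} = \sqrt{\frac{1}{337933} - \left(332 - -71358350\right)} = \sqrt{\frac{1}{337933} - 71358682} = \sqrt{- \frac{24114453484305}{337933}} = \frac{i \sqrt{8149069609311641565}}{337933}$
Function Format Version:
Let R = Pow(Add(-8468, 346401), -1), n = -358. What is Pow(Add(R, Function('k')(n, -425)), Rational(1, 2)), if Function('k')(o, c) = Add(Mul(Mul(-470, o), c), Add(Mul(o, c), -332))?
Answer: Mul(Rational(1, 337933), I, Pow(8149069609311641565, Rational(1, 2))) ≈ Mul(8447.4, I)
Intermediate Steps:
Function('k')(o, c) = Add(-332, Mul(-469, c, o)) (Function('k')(o, c) = Add(Mul(-470, c, o), Add(Mul(c, o), -332)) = Add(Mul(-470, c, o), Add(-332, Mul(c, o))) = Add(-332, Mul(-469, c, o)))
R = Rational(1, 337933) (R = Pow(337933, -1) = Rational(1, 337933) ≈ 2.9592e-6)
Pow(Add(R, Function('k')(n, -425)), Rational(1, 2)) = Pow(Add(Rational(1, 337933), Add(-332, Mul(-469, -425, -358))), Rational(1, 2)) = Pow(Add(Rational(1, 337933), Add(-332, -71358350)), Rational(1, 2)) = Pow(Add(Rational(1, 337933), -71358682), Rational(1, 2)) = Pow(Rational(-24114453484305, 337933), Rational(1, 2)) = Mul(Rational(1, 337933), I, Pow(8149069609311641565, Rational(1, 2)))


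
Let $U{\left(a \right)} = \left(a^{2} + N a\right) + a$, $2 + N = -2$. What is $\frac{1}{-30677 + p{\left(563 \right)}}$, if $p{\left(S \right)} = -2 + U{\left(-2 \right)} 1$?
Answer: $- \frac{1}{30669} \approx -3.2606 \cdot 10^{-5}$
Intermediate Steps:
$N = -4$ ($N = -2 - 2 = -4$)
$U{\left(a \right)} = a^{2} - 3 a$ ($U{\left(a \right)} = \left(a^{2} - 4 a\right) + a = a^{2} - 3 a$)
$p{\left(S \right)} = 8$ ($p{\left(S \right)} = -2 + - 2 \left(-3 - 2\right) 1 = -2 + \left(-2\right) \left(-5\right) 1 = -2 + 10 \cdot 1 = -2 + 10 = 8$)
$\frac{1}{-30677 + p{\left(563 \right)}} = \frac{1}{-30677 + 8} = \frac{1}{-30669} = - \frac{1}{30669}$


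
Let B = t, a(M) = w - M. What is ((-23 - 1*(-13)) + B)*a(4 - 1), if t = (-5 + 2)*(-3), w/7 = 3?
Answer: -18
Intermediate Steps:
w = 21 (w = 7*3 = 21)
a(M) = 21 - M
t = 9 (t = -3*(-3) = 9)
B = 9
((-23 - 1*(-13)) + B)*a(4 - 1) = ((-23 - 1*(-13)) + 9)*(21 - (4 - 1)) = ((-23 + 13) + 9)*(21 - 1*3) = (-10 + 9)*(21 - 3) = -1*18 = -18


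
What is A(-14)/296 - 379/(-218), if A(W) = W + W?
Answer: 6630/4033 ≈ 1.6439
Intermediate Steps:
A(W) = 2*W
A(-14)/296 - 379/(-218) = (2*(-14))/296 - 379/(-218) = -28*1/296 - 379*(-1/218) = -7/74 + 379/218 = 6630/4033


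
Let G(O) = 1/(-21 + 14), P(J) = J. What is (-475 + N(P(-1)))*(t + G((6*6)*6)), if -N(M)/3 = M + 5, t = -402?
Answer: 1370905/7 ≈ 1.9584e+5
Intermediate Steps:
N(M) = -15 - 3*M (N(M) = -3*(M + 5) = -3*(5 + M) = -15 - 3*M)
G(O) = -⅐ (G(O) = 1/(-7) = -⅐)
(-475 + N(P(-1)))*(t + G((6*6)*6)) = (-475 + (-15 - 3*(-1)))*(-402 - ⅐) = (-475 + (-15 + 3))*(-2815/7) = (-475 - 12)*(-2815/7) = -487*(-2815/7) = 1370905/7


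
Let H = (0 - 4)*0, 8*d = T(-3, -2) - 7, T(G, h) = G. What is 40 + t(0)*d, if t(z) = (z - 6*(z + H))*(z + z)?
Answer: 40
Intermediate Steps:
d = -5/4 (d = (-3 - 7)/8 = (⅛)*(-10) = -5/4 ≈ -1.2500)
H = 0 (H = -4*0 = 0)
t(z) = -10*z² (t(z) = (z - 6*(z + 0))*(z + z) = (z - 6*z)*(2*z) = (-5*z)*(2*z) = -10*z²)
40 + t(0)*d = 40 - 10*0²*(-5/4) = 40 - 10*0*(-5/4) = 40 + 0*(-5/4) = 40 + 0 = 40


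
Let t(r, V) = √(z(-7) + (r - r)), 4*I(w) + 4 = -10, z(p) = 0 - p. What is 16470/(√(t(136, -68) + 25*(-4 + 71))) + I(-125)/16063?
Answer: -7/32126 + 16470/√(1675 + √7) ≈ 402.11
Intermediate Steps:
z(p) = -p
I(w) = -7/2 (I(w) = -1 + (¼)*(-10) = -1 - 5/2 = -7/2)
t(r, V) = √7 (t(r, V) = √(-1*(-7) + (r - r)) = √(7 + 0) = √7)
16470/(√(t(136, -68) + 25*(-4 + 71))) + I(-125)/16063 = 16470/(√(√7 + 25*(-4 + 71))) - 7/2/16063 = 16470/(√(√7 + 25*67)) - 7/2*1/16063 = 16470/(√(√7 + 1675)) - 7/32126 = 16470/(√(1675 + √7)) - 7/32126 = 16470/√(1675 + √7) - 7/32126 = -7/32126 + 16470/√(1675 + √7)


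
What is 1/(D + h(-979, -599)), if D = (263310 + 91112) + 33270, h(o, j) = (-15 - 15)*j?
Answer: 1/405662 ≈ 2.4651e-6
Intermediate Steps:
h(o, j) = -30*j
D = 387692 (D = 354422 + 33270 = 387692)
1/(D + h(-979, -599)) = 1/(387692 - 30*(-599)) = 1/(387692 + 17970) = 1/405662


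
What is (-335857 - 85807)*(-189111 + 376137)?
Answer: -78862131264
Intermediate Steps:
(-335857 - 85807)*(-189111 + 376137) = -421664*187026 = -78862131264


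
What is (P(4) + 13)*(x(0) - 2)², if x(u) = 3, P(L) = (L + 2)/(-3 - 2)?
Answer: 59/5 ≈ 11.800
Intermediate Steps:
P(L) = -⅖ - L/5 (P(L) = (2 + L)/(-5) = (2 + L)*(-⅕) = -⅖ - L/5)
(P(4) + 13)*(x(0) - 2)² = ((-⅖ - ⅕*4) + 13)*(3 - 2)² = ((-⅖ - ⅘) + 13)*1² = (-6/5 + 13)*1 = (59/5)*1 = 59/5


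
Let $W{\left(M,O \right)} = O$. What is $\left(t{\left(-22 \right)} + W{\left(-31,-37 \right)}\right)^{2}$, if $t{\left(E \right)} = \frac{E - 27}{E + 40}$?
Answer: $\frac{511225}{324} \approx 1577.9$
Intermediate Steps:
$t{\left(E \right)} = \frac{-27 + E}{40 + E}$
$\left(t{\left(-22 \right)} + W{\left(-31,-37 \right)}\right)^{2} = \left(\frac{-27 - 22}{40 - 22} - 37\right)^{2} = \left(\frac{1}{18} \left(-49\right) - 37\right)^{2} = \left(- \frac{49}{18} - 37\right)^{2} = \left(- \frac{715}{18}\right)^{2} = \frac{511225}{324}$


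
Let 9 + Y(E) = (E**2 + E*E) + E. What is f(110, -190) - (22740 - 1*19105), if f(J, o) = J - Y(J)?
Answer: -27826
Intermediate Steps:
Y(E) = -9 + E + 2*E**2 (Y(E) = -9 + ((E**2 + E*E) + E) = -9 + ((E**2 + E**2) + E) = -9 + (2*E**2 + E) = -9 + (E + 2*E**2) = -9 + E + 2*E**2)
f(J, o) = 9 - 2*J**2 (f(J, o) = J - (-9 + J + 2*J**2) = J + (9 - J - 2*J**2) = 9 - 2*J**2)
f(110, -190) - (22740 - 1*19105) = (9 - 2*110**2) - (22740 - 1*19105) = (9 - 2*12100) - (22740 - 19105) = (9 - 24200) - 1*3635 = -24191 - 3635 = -27826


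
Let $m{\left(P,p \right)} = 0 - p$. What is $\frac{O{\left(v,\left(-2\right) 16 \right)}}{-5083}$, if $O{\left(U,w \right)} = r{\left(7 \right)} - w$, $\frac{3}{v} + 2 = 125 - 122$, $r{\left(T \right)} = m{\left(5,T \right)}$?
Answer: $- \frac{25}{5083} \approx -0.0049184$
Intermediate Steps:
$m{\left(P,p \right)} = - p$
$r{\left(T \right)} = - T$
$v = 3$ ($v = \frac{3}{-2 + \left(125 - 122\right)} = \frac{3}{-2 + 3} = \frac{3}{1} = 3 \cdot 1 = 3$)
$O{\left(U,w \right)} = -7 - w$ ($O{\left(U,w \right)} = \left(-1\right) 7 - w = -7 - w$)
$\frac{O{\left(v,\left(-2\right) 16 \right)}}{-5083} = \frac{-7 - \left(-2\right) 16}{-5083} = \left(-7 - -32\right) \left(- \frac{1}{5083}\right) = \left(-7 + 32\right) \left(- \frac{1}{5083}\right) = 25 \left(- \frac{1}{5083}\right) = - \frac{25}{5083}$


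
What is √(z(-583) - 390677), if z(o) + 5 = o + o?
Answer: 2*I*√97962 ≈ 625.98*I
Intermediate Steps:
z(o) = -5 + 2*o (z(o) = -5 + (o + o) = -5 + 2*o)
√(z(-583) - 390677) = √((-5 + 2*(-583)) - 390677) = √((-5 - 1166) - 390677) = √(-1171 - 390677) = √(-391848) = 2*I*√97962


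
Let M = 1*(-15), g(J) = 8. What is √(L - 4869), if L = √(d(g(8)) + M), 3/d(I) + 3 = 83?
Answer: √(-486900 + 15*I*√665)/10 ≈ 0.027717 + 69.778*I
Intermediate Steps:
d(I) = 3/80 (d(I) = 3/(-3 + 83) = 3/80)
M = -15
L = 3*I*√665/20 (L = √(3/80 - 15) = √(-1197/80) = 3*I*√665/20 ≈ 3.8681*I)
√(L - 4869) = √(3*I*√665/20 - 4869) = √(-4869 + 3*I*√665/20)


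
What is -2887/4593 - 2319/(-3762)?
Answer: -23303/1919874 ≈ -0.012138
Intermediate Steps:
-2887/4593 - 2319/(-3762) = -2887*1/4593 - 2319*(-1/3762) = -2887/4593 + 773/1254 = -23303/1919874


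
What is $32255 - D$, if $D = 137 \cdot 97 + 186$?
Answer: $18780$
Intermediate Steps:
$D = 13475$ ($D = 13289 + 186 = 13475$)
$32255 - D = 32255 - 13475 = 18780$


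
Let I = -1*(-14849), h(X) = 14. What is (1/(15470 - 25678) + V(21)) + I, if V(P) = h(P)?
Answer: 151721503/10208 ≈ 14863.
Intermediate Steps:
V(P) = 14
I = 14849
(1/(15470 - 25678) + V(21)) + I = (1/(15470 - 25678) + 14) + 14849 = (1/(-10208) + 14) + 14849 = (-1/10208 + 14) + 14849 = 142911/10208 + 14849 = 151721503/10208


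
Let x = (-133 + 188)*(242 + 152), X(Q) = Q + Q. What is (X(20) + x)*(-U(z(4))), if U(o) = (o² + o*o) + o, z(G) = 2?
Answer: -217100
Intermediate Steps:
X(Q) = 2*Q
U(o) = o + 2*o² (U(o) = (o² + o²) + o = 2*o² + o = o + 2*o²)
x = 21670 (x = 55*394 = 21670)
(X(20) + x)*(-U(z(4))) = (2*20 + 21670)*(-2*(1 + 2*2)) = (40 + 21670)*(-2*(1 + 4)) = 21710*(-2*5) = 21710*(-1*10) = 21710*(-10) = -217100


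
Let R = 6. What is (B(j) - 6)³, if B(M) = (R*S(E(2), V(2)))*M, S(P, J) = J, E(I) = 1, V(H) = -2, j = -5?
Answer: 157464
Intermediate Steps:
B(M) = -12*M (B(M) = (6*(-2))*M = -12*M)
(B(j) - 6)³ = (-12*(-5) - 6)³ = (60 - 6)³ = 54³ = 157464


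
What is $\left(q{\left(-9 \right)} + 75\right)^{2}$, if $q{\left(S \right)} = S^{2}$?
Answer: $24336$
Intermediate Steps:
$\left(q{\left(-9 \right)} + 75\right)^{2} = \left(\left(-9\right)^{2} + 75\right)^{2} = \left(81 + 75\right)^{2} = 156^{2} = 24336$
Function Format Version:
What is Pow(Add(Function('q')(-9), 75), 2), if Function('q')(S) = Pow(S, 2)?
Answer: 24336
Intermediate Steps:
Pow(Add(Function('q')(-9), 75), 2) = Pow(Add(Pow(-9, 2), 75), 2) = Pow(Add(81, 75), 2) = Pow(156, 2) = 24336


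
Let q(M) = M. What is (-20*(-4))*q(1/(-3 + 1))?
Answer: -40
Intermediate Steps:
(-20*(-4))*q(1/(-3 + 1)) = (-20*(-4))/(-3 + 1) = 80/(-2) = 80*(-½) = -40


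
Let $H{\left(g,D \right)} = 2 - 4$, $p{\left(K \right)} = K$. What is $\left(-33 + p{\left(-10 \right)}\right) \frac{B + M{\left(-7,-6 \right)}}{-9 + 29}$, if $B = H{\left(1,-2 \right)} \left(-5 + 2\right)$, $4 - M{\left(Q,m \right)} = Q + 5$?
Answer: $- \frac{129}{5} \approx -25.8$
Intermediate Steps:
$H{\left(g,D \right)} = -2$ ($H{\left(g,D \right)} = 2 - 4 = -2$)
$M{\left(Q,m \right)} = -1 - Q$ ($M{\left(Q,m \right)} = 4 - \left(Q + 5\right) = 4 - \left(5 + Q\right) = -1 - Q$)
$B = 6$ ($B = - 2 \left(-5 + 2\right) = \left(-2\right) \left(-3\right) = 6$)
$\left(-33 + p{\left(-10 \right)}\right) \frac{B + M{\left(-7,-6 \right)}}{-9 + 29} = \left(-33 - 10\right) \frac{6 - -6}{-9 + 29} = - 43 \frac{6 + \left(-1 + 7\right)}{20} = - 43 \left(6 + 6\right) \frac{1}{20} = - 43 \cdot 12 \cdot \frac{1}{20} = \left(-43\right) \frac{3}{5} = - \frac{129}{5}$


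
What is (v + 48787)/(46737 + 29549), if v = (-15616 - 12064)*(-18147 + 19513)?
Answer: -37762093/76286 ≈ -495.01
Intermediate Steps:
v = -37810880 (v = -27680*1366 = -37810880)
(v + 48787)/(46737 + 29549) = (-37810880 + 48787)/(46737 + 29549) = -37762093/76286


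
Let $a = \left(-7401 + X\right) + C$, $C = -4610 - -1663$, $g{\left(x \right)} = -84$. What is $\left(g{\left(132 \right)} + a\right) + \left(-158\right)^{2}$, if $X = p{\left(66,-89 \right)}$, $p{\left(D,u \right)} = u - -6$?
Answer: $14449$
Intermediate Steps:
$p{\left(D,u \right)} = 6 + u$ ($p{\left(D,u \right)} = u + 6 = 6 + u$)
$X = -83$ ($X = 6 - 89 = -83$)
$C = -2947$ ($C = -4610 + 1663 = -2947$)
$a = -10431$ ($a = \left(-7401 - 83\right) - 2947 = -7484 - 2947 = -10431$)
$\left(g{\left(132 \right)} + a\right) + \left(-158\right)^{2} = \left(-84 - 10431\right) + \left(-158\right)^{2} = -10515 + 24964 = 14449$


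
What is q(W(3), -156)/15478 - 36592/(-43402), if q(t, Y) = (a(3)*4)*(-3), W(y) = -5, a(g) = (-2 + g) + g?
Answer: 141071920/167944039 ≈ 0.83999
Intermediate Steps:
a(g) = -2 + 2*g
q(t, Y) = -48 (q(t, Y) = ((-2 + 2*3)*4)*(-3) = ((-2 + 6)*4)*(-3) = (4*4)*(-3) = 16*(-3) = -48)
q(W(3), -156)/15478 - 36592/(-43402) = -48/15478 - 36592/(-43402) = -48*1/15478 - 36592*(-1/43402) = -24/7739 + 18296/21701 = 141071920/167944039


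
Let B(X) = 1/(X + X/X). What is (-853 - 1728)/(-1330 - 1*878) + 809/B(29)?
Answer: 53590741/2208 ≈ 24271.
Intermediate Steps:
B(X) = 1/(1 + X) (B(X) = 1/(X + 1) = 1/(1 + X))
(-853 - 1728)/(-1330 - 1*878) + 809/B(29) = (-853 - 1728)/(-1330 - 1*878) + 809/(1/(1 + 29)) = -2581/(-1330 - 878) + 809/(1/30) = -2581/(-2208) + 809/(1/30) = -2581*(-1/2208) + 809*30 = 2581/2208 + 24270 = 53590741/2208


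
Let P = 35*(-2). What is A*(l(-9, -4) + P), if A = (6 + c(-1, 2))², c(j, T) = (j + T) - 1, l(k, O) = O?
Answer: -2664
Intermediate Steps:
c(j, T) = -1 + T + j (c(j, T) = (T + j) - 1 = -1 + T + j)
A = 36 (A = (6 + (-1 + 2 - 1))² = (6 + 0)² = 6² = 36)
P = -70
A*(l(-9, -4) + P) = 36*(-4 - 70) = 36*(-74) = -2664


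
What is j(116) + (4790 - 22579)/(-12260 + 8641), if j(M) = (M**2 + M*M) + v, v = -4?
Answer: 97397841/3619 ≈ 26913.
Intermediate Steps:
j(M) = -4 + 2*M**2 (j(M) = (M**2 + M*M) - 4 = (M**2 + M**2) - 4 = 2*M**2 - 4 = -4 + 2*M**2)
j(116) + (4790 - 22579)/(-12260 + 8641) = (-4 + 2*116**2) + (4790 - 22579)/(-12260 + 8641) = (-4 + 2*13456) - 17789/(-3619) = (-4 + 26912) - 17789*(-1/3619) = 26908 + 17789/3619 = 97397841/3619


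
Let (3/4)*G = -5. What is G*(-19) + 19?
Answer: 437/3 ≈ 145.67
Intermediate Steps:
G = -20/3 (G = (4/3)*(-5) = -20/3 ≈ -6.6667)
G*(-19) + 19 = -20/3*(-19) + 19 = 380/3 + 19 = 437/3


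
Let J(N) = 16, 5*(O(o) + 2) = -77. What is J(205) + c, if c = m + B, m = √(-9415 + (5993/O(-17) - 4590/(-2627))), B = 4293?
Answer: 4309 + 2*I*√127422213182610/228549 ≈ 4309.0 + 98.781*I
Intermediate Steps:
O(o) = -87/5 (O(o) = -2 + (⅕)*(-77) = -2 - 77/5 = -87/5)
m = 2*I*√127422213182610/228549 (m = √(-9415 + (5993/(-87/5) - 4590/(-2627))) = √(-9415 + (5993*(-5/87) - 4590*(-1/2627))) = √(-9415 + (-29965/87 + 4590/2627)) = √(-9415 - 78318725/228549) = √(-2230107560/228549) = 2*I*√127422213182610/228549 ≈ 98.781*I)
c = 4293 + 2*I*√127422213182610/228549 (c = 2*I*√127422213182610/228549 + 4293 = 4293 + 2*I*√127422213182610/228549 ≈ 4293.0 + 98.781*I)
J(205) + c = 16 + (4293 + 2*I*√127422213182610/228549) = 4309 + 2*I*√127422213182610/228549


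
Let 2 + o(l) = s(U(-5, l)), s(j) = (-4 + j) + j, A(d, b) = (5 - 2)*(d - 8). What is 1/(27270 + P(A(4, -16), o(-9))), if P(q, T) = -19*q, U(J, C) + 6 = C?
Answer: 1/27498 ≈ 3.6366e-5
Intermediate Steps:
U(J, C) = -6 + C
A(d, b) = -24 + 3*d (A(d, b) = 3*(-8 + d) = -24 + 3*d)
s(j) = -4 + 2*j
o(l) = -18 + 2*l (o(l) = -2 + (-4 + 2*(-6 + l)) = -2 + (-4 + (-12 + 2*l)) = -2 + (-16 + 2*l) = -18 + 2*l)
1/(27270 + P(A(4, -16), o(-9))) = 1/(27270 - 19*(-24 + 3*4)) = 1/(27270 - 19*(-24 + 12)) = 1/(27270 - 19*(-12)) = 1/(27270 + 228) = 1/27498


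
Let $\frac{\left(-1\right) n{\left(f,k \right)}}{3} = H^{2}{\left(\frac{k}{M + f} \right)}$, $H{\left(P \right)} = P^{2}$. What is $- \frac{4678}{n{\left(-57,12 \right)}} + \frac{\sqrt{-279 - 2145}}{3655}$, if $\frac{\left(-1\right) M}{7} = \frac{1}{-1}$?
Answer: $\frac{913671875}{1944} + \frac{2 i \sqrt{606}}{3655} \approx 4.7 \cdot 10^{5} + 0.01347 i$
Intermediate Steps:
$M = 7$ ($M = - \frac{7}{-1} = \left(-7\right) \left(-1\right) = 7$)
$n{\left(f,k \right)} = - \frac{3 k^{4}}{\left(7 + f\right)^{4}}$ ($n{\left(f,k \right)} = - 3 \left(\left(\frac{k}{7 + f}\right)^{2}\right)^{2} = - 3 \left(\frac{k^{2}}{\left(7 + f\right)^{2}}\right)^{2} = - 3 \frac{k^{4}}{\left(7 + f\right)^{4}} = - \frac{3 k^{4}}{\left(7 + f\right)^{4}}$)
$- \frac{4678}{n{\left(-57,12 \right)}} + \frac{\sqrt{-279 - 2145}}{3655} = - \frac{4678}{\left(-3\right) 12^{4} \frac{1}{\left(7 - 57\right)^{4}}} + \frac{\sqrt{-279 - 2145}}{3655} = - \frac{4678}{\left(-3\right) 20736 \cdot \frac{1}{6250000}} + \sqrt{-2424} \cdot \frac{1}{3655} = - \frac{4678}{\left(-3\right) 20736 \cdot \frac{1}{6250000}} + 2 i \sqrt{606} \cdot \frac{1}{3655} = - \frac{4678}{- \frac{3888}{390625}} + \frac{2 i \sqrt{606}}{3655} = \left(-4678\right) \left(- \frac{390625}{3888}\right) + \frac{2 i \sqrt{606}}{3655} = \frac{913671875}{1944} + \frac{2 i \sqrt{606}}{3655}$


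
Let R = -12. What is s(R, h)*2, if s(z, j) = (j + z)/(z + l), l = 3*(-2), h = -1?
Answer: 13/9 ≈ 1.4444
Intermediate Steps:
l = -6
s(z, j) = (j + z)/(-6 + z) (s(z, j) = (j + z)/(z - 6) = (j + z)/(-6 + z))
s(R, h)*2 = ((-1 - 12)/(-6 - 12))*2 = (-13/(-18))*2 = -1/18*(-13)*2 = (13/18)*2 = 13/9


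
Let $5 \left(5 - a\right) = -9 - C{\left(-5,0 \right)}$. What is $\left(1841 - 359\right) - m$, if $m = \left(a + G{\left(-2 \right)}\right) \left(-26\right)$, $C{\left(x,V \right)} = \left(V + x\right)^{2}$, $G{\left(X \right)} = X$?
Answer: $\frac{8684}{5} \approx 1736.8$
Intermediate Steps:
$a = \frac{59}{5}$ ($a = 5 - \frac{-9 - \left(0 - 5\right)^{2}}{5} = 5 - \frac{-9 - \left(-5\right)^{2}}{5} = 5 - \frac{-9 - 25}{5} = 5 - - \frac{34}{5} = 5 + \frac{34}{5} = \frac{59}{5} \approx 11.8$)
$m = - \frac{1274}{5}$ ($m = \left(\frac{59}{5} - 2\right) \left(-26\right) = \frac{49}{5} \left(-26\right) = - \frac{1274}{5} \approx -254.8$)
$\left(1841 - 359\right) - m = \left(1841 - 359\right) - - \frac{1274}{5} = 1482 + \frac{1274}{5} = \frac{8684}{5}$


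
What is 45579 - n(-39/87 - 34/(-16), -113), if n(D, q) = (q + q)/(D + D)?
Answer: 17756447/389 ≈ 45646.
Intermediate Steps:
n(D, q) = q/D (n(D, q) = (2*q)/((2*D)) = (2*q)*(1/(2*D)) = q/D)
45579 - n(-39/87 - 34/(-16), -113) = 45579 - (-113)/(-39/87 - 34/(-16)) = 45579 - (-113)/(-39*1/87 - 34*(-1/16)) = 45579 - (-113)/(-13/29 + 17/8) = 45579 - (-113)/389/232 = 45579 - (-113)*232/389 = 45579 - 1*(-26216/389) = 45579 + 26216/389 = 17756447/389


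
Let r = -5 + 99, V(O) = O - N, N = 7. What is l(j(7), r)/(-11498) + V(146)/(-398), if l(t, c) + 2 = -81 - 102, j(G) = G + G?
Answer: -381148/1144051 ≈ -0.33316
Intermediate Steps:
j(G) = 2*G
V(O) = -7 + O (V(O) = O - 1*7 = O - 7 = -7 + O)
r = 94
l(t, c) = -185 (l(t, c) = -2 + (-81 - 102) = -2 - 183 = -185)
l(j(7), r)/(-11498) + V(146)/(-398) = -185/(-11498) + (-7 + 146)/(-398) = -185*(-1/11498) + 139*(-1/398) = 185/11498 - 139/398 = -381148/1144051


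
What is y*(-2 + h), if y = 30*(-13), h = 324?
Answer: -125580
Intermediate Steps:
y = -390
y*(-2 + h) = -390*(-2 + 324) = -390*322 = -125580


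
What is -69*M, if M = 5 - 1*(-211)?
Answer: -14904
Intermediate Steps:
M = 216 (M = 5 + 211 = 216)
-69*M = -69*216 = -14904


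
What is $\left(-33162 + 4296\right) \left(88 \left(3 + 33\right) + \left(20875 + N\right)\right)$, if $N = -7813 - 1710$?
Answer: $-419134320$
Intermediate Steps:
$N = -9523$
$\left(-33162 + 4296\right) \left(88 \left(3 + 33\right) + \left(20875 + N\right)\right) = \left(-33162 + 4296\right) \left(88 \left(3 + 33\right) + \left(20875 - 9523\right)\right) = - 28866 \left(88 \cdot 36 + 11352\right) = - 28866 \left(3168 + 11352\right) = \left(-28866\right) 14520 = -419134320$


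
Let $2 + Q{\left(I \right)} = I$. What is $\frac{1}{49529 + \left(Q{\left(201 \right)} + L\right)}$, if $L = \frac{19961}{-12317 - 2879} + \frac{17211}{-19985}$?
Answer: $\frac{303692060}{15101338300739} \approx 2.011 \cdot 10^{-5}$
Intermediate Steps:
$Q{\left(I \right)} = -2 + I$
$L = - \frac{660458941}{303692060}$ ($L = \frac{19961}{-12317 - 2879} + 17211 \left(- \frac{1}{19985}\right) = \frac{19961}{-15196} - \frac{17211}{19985} = 19961 \left(- \frac{1}{15196}\right) - \frac{17211}{19985} = - \frac{19961}{15196} - \frac{17211}{19985} = - \frac{660458941}{303692060} \approx -2.1748$)
$\frac{1}{49529 + \left(Q{\left(201 \right)} + L\right)} = \frac{1}{49529 + \left(\left(-2 + 201\right) - \frac{660458941}{303692060}\right)} = \frac{1}{49529 + \left(199 - \frac{660458941}{303692060}\right)} = \frac{1}{49529 + \frac{59774260999}{303692060}} = \frac{1}{\frac{15101338300739}{303692060}} = \frac{303692060}{15101338300739}$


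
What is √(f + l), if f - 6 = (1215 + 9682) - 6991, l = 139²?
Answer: √23233 ≈ 152.42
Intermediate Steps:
l = 19321
f = 3912 (f = 6 + ((1215 + 9682) - 6991) = 6 + (10897 - 6991) = 6 + 3906 = 3912)
√(f + l) = √(3912 + 19321) = √23233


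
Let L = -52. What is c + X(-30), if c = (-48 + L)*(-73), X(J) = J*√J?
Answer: 7300 - 30*I*√30 ≈ 7300.0 - 164.32*I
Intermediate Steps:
X(J) = J^(3/2)
c = 7300 (c = (-48 - 52)*(-73) = -100*(-73) = 7300)
c + X(-30) = 7300 + (-30)^(3/2) = 7300 - 30*I*√30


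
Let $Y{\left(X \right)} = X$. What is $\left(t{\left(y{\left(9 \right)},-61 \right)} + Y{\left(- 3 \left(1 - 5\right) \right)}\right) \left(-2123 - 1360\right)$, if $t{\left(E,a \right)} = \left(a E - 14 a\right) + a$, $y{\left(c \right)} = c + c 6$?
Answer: $10581354$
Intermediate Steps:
$y{\left(c \right)} = 7 c$ ($y{\left(c \right)} = c + 6 c = 7 c$)
$t{\left(E,a \right)} = - 13 a + E a$ ($t{\left(E,a \right)} = \left(E a - 14 a\right) + a = \left(- 14 a + E a\right) + a = - 13 a + E a$)
$\left(t{\left(y{\left(9 \right)},-61 \right)} + Y{\left(- 3 \left(1 - 5\right) \right)}\right) \left(-2123 - 1360\right) = \left(- 61 \left(-13 + 7 \cdot 9\right) - 3 \left(1 - 5\right)\right) \left(-2123 - 1360\right) = \left(- 61 \left(-13 + 63\right) - -12\right) \left(-3483\right) = \left(\left(-61\right) 50 + 12\right) \left(-3483\right) = \left(-3050 + 12\right) \left(-3483\right) = \left(-3038\right) \left(-3483\right) = 10581354$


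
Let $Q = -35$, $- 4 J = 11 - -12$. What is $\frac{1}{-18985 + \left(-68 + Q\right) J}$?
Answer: $- \frac{4}{73571} \approx -5.4369 \cdot 10^{-5}$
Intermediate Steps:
$J = - \frac{23}{4}$ ($J = - \frac{11 - -12}{4} = - \frac{11 + 12}{4} = \left(- \frac{1}{4}\right) 23 = - \frac{23}{4} \approx -5.75$)
$\frac{1}{-18985 + \left(-68 + Q\right) J} = \frac{1}{-18985 + \left(-68 - 35\right) \left(- \frac{23}{4}\right)} = \frac{1}{-18985 - - \frac{2369}{4}} = \frac{1}{-18985 + \frac{2369}{4}} = \frac{1}{- \frac{73571}{4}} = - \frac{4}{73571}$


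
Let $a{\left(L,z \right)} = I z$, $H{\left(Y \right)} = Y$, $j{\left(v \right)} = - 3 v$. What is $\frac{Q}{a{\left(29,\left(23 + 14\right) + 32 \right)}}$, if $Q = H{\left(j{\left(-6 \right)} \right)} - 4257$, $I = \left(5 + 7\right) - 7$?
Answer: $- \frac{1413}{115} \approx -12.287$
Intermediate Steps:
$I = 5$ ($I = 12 - 7 = 5$)
$a{\left(L,z \right)} = 5 z$
$Q = -4239$ ($Q = \left(-3\right) \left(-6\right) - 4257 = 18 - 4257 = -4239$)
$\frac{Q}{a{\left(29,\left(23 + 14\right) + 32 \right)}} = - \frac{4239}{5 \left(\left(23 + 14\right) + 32\right)} = - \frac{4239}{5 \left(37 + 32\right)} = - \frac{4239}{5 \cdot 69} = - \frac{4239}{345} = \left(-4239\right) \frac{1}{345} = - \frac{1413}{115}$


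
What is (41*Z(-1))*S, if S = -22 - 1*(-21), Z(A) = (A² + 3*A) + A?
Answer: 123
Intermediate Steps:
Z(A) = A² + 4*A
S = -1 (S = -22 + 21 = -1)
(41*Z(-1))*S = (41*(-(4 - 1)))*(-1) = (41*(-1*3))*(-1) = (41*(-3))*(-1) = -123*(-1) = 123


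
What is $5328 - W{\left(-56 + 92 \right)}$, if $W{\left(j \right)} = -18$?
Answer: $5346$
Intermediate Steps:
$5328 - W{\left(-56 + 92 \right)} = 5328 - -18 = 5328 + 18 = 5346$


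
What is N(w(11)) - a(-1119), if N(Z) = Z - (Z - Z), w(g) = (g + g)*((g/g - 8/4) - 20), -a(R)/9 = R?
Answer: -10533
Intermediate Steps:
a(R) = -9*R
w(g) = -42*g (w(g) = (2*g)*((1 - 8*¼) - 20) = (2*g)*((1 - 2) - 20) = (2*g)*(-1 - 20) = (2*g)*(-21) = -42*g)
N(Z) = Z (N(Z) = Z - 1*0 = Z + 0 = Z)
N(w(11)) - a(-1119) = -42*11 - (-9)*(-1119) = -462 - 1*10071 = -462 - 10071 = -10533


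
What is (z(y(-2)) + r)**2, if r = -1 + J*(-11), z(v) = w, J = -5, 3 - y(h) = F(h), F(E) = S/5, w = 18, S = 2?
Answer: 5184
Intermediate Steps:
F(E) = 2/5
y(h) = 13/5 (y(h) = 3 - 1*2/5 = 3 - 2/5 = 13/5)
z(v) = 18
r = 54 (r = -1 - 5*(-11) = -1 + 55 = 54)
(z(y(-2)) + r)**2 = (18 + 54)**2 = 72**2 = 5184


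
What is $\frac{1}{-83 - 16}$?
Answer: $- \frac{1}{99} \approx -0.010101$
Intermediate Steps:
$\frac{1}{-83 - 16} = \frac{1}{-99} = - \frac{1}{99}$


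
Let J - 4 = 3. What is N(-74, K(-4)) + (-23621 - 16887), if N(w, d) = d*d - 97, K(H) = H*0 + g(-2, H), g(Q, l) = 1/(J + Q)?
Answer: -1015124/25 ≈ -40605.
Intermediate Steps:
J = 7 (J = 4 + 3 = 7)
g(Q, l) = 1/(7 + Q)
K(H) = ⅕ (K(H) = H*0 + 1/(7 - 2) = 0 + 1/5 = 0 + ⅕ = ⅕)
N(w, d) = -97 + d² (N(w, d) = d² - 97 = -97 + d²)
N(-74, K(-4)) + (-23621 - 16887) = (-97 + (⅕)²) + (-23621 - 16887) = (-97 + 1/25) - 40508 = -2424/25 - 40508 = -1015124/25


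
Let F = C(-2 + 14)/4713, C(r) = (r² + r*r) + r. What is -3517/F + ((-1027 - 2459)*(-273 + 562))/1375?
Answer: -307916201/5500 ≈ -55985.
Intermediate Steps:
C(r) = r + 2*r² (C(r) = (r² + r²) + r = 2*r² + r = r + 2*r²)
F = 100/1571 (F = ((-2 + 14)*(1 + 2*(-2 + 14)))/4713 = (12*(1 + 2*12))*(1/4713) = (12*(1 + 24))*(1/4713) = (12*25)*(1/4713) = 300*(1/4713) = 100/1571 ≈ 0.063654)
-3517/F + ((-1027 - 2459)*(-273 + 562))/1375 = -3517/100/1571 + ((-1027 - 2459)*(-273 + 562))/1375 = -3517*1571/100 - 3486*289*(1/1375) = -5525207/100 - 1007454*1/1375 = -5525207/100 - 1007454/1375 = -307916201/5500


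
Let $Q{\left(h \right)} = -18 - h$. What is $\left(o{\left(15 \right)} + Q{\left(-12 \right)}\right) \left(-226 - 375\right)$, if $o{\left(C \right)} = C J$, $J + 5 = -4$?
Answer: $84741$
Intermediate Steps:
$J = -9$ ($J = -5 - 4 = -9$)
$o{\left(C \right)} = - 9 C$ ($o{\left(C \right)} = C \left(-9\right) = - 9 C$)
$\left(o{\left(15 \right)} + Q{\left(-12 \right)}\right) \left(-226 - 375\right) = \left(\left(-9\right) 15 - 6\right) \left(-226 - 375\right) = \left(-135 + \left(-18 + 12\right)\right) \left(-601\right) = \left(-135 - 6\right) \left(-601\right) = \left(-141\right) \left(-601\right) = 84741$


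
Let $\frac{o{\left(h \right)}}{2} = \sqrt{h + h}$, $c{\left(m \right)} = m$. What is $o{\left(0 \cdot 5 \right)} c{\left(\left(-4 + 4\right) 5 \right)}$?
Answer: $0$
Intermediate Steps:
$o{\left(h \right)} = 2 \sqrt{2} \sqrt{h}$ ($o{\left(h \right)} = 2 \sqrt{h + h} = 2 \sqrt{2 h} = 2 \sqrt{2} \sqrt{h}$)
$o{\left(0 \cdot 5 \right)} c{\left(\left(-4 + 4\right) 5 \right)} = 2 \sqrt{2} \sqrt{0 \cdot 5} \left(-4 + 4\right) 5 = 2 \sqrt{2} \sqrt{0} \cdot 0 \cdot 5 = 2 \sqrt{2} \cdot 0 \cdot 0 = 0 \cdot 0 = 0$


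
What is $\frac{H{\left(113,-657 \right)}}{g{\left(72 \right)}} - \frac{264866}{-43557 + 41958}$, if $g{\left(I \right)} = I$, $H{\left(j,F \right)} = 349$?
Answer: $\frac{6542801}{38376} \approx 170.49$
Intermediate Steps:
$\frac{H{\left(113,-657 \right)}}{g{\left(72 \right)}} - \frac{264866}{-43557 + 41958} = \frac{349}{72} - \frac{264866}{-43557 + 41958} = 349 \cdot \frac{1}{72} - \frac{264866}{-1599} = \frac{349}{72} - - \frac{264866}{1599} = \frac{349}{72} + \frac{264866}{1599} = \frac{6542801}{38376}$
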